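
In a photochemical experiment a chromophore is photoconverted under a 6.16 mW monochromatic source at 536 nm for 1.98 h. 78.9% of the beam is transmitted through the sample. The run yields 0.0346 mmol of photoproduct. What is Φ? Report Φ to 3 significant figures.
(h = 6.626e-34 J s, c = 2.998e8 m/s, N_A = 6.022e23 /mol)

Product: 0.0346 mmol = 3.46e-5 mol.
Photon energy at 536 nm: hc/λ = (6.626e-34)(2.998e8)/(536e-9) = 3.706e-19 J.
Energy delivered: (6.16 mW)(7128 s) = 43.91 J.
Photons incident: 43.91 / 3.706e-19 = 1.185e20, i.e. 1.185e20/6.022e23 = 1.968e-4 mol.
Fraction absorbed: 1 − 78.9/100 = 0.2110.
Photons absorbed: 0.2110 × 1.968e-4 = 4.152e-5 mol.
Φ = 3.46e-5 mol / 4.152e-5 mol photons = 0.833.

Φ = 0.833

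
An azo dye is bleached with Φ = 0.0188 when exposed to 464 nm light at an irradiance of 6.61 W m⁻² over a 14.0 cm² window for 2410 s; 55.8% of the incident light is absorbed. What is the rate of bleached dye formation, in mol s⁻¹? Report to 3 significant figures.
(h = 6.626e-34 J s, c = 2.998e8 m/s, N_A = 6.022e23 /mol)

Photon energy at 464 nm: hc/λ = (6.626e-34)(2.998e8)/(464e-9) = 4.281e-19 J.
Energy delivered: (6.61 W m⁻²)(14.0e-4 m²)(2410 s) = 22.30 J.
Photons incident: 22.30 / 4.281e-19 = 5.209e19, i.e. 5.209e19/6.022e23 = 8.650e-5 mol.
Photons absorbed: 0.558 × 8.650e-5 = 4.827e-5 mol.
Product formed: 0.0188 × 4.827e-5 = 9.075e-7 mol.
Rate: 9.075e-7 / 2410 s = 3.77e-10 mol s⁻¹.

3.77e-10 mol s⁻¹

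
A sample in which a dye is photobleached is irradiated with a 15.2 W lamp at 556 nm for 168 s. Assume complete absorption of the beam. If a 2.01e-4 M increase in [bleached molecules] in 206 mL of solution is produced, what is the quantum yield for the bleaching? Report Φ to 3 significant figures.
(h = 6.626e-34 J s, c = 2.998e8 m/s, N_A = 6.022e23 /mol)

Φ = 0.00349

Product: (2.01e-4 M)(0.206 L) = 4.141e-5 mol.
Photon energy at 556 nm: hc/λ = (6.626e-34)(2.998e8)/(556e-9) = 3.573e-19 J.
Energy delivered: (15.2 W)(168 s) = 2554 J.
Photons incident: 2554 / 3.573e-19 = 7.148e21, i.e. 7.148e21/6.022e23 = 0.01187 mol.
Φ = 4.141e-5 mol / 0.01187 mol photons = 0.00349.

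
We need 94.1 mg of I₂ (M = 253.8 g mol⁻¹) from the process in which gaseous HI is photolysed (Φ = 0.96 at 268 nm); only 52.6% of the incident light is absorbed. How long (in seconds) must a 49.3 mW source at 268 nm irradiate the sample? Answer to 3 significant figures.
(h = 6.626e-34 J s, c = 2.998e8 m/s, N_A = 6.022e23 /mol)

t ≈ 6650 s

Product: 94.1 mg / 253.8 g mol⁻¹ = 3.708e-4 mol.
Photons that must be absorbed: 3.708e-4 / 0.96 = 3.863e-4 mol.
Incident photons needed: 3.863e-4 / 0.526 = 7.344e-4 mol.
Photon energy: hc/λ = 7.412e-19 J; per mole, 4.464e5 J mol⁻¹.
Energy required: 7.344e-4 × 4.464e5 = 327.8 J.
Time: 327.8 J / 0.0493 W = 6650 s.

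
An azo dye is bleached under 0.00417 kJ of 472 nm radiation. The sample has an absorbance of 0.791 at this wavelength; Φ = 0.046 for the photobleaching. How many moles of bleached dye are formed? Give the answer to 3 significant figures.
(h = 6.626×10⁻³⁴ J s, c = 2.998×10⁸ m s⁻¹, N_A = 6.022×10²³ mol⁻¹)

Photon energy at 472 nm: hc/λ = (6.626×10⁻³⁴)(2.998×10⁸)/(472×10⁻⁹) = 4.209×10⁻¹⁹ J.
Incident energy: 0.00417 kJ = 4.17 J.
Photons incident: 4.17 / 4.209×10⁻¹⁹ = 9.907×10¹⁸, i.e. 9.907×10¹⁸/6.022×10²³ = 1.645×10⁻⁵ mol.
Fraction absorbed: 1 − 10^(−0.791) = 0.8382.
Photons absorbed: 0.8382 × 1.645×10⁻⁵ = 1.379×10⁻⁵ mol.
Product: Φ × n_abs = 0.046 × 1.379×10⁻⁵ = 6.343×10⁻⁷ mol.

6.34×10⁻⁷ mol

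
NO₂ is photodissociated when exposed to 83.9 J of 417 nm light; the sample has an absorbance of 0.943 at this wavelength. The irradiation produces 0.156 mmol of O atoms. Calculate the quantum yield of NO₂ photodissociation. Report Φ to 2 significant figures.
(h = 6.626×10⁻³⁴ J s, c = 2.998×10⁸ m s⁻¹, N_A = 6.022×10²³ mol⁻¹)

Product: 0.156 mmol = 1.56×10⁻⁴ mol.
Photon energy at 417 nm: hc/λ = (6.626×10⁻³⁴)(2.998×10⁸)/(417×10⁻⁹) = 4.764×10⁻¹⁹ J.
Photons incident: 83.9 / 4.764×10⁻¹⁹ = 1.761×10²⁰, i.e. 1.761×10²⁰/6.022×10²³ = 2.924×10⁻⁴ mol.
Fraction absorbed: 1 − 10^(−0.943) = 0.8860.
Photons absorbed: 0.8860 × 2.924×10⁻⁴ = 2.591×10⁻⁴ mol.
Φ = 1.56×10⁻⁴ mol / 2.591×10⁻⁴ mol photons = 0.60.

Φ = 0.60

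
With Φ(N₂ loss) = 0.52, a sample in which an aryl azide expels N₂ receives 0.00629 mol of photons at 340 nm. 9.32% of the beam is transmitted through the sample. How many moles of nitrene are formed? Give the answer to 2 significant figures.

Fraction absorbed: 1 − 9.32/100 = 0.9068.
Photons absorbed: 0.9068 × 0.00629 = 0.005704 mol.
Product: Φ × n_abs = 0.52 × 0.005704 = 0.002966 mol.

0.0030 mol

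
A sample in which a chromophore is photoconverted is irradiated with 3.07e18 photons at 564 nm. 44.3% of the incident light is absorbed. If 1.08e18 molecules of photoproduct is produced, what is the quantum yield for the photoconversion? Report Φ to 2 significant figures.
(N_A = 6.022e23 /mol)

Φ = 0.79

Product: 1.08e18 / 6.022e23 = 1.793e-6 mol.
Moles of photons: 3.07e18 / 6.022e23 = 5.098e-6 mol.
Photons absorbed: 0.443 × 5.098e-6 = 2.258e-6 mol.
Φ = 1.793e-6 mol / 2.258e-6 mol photons = 0.79.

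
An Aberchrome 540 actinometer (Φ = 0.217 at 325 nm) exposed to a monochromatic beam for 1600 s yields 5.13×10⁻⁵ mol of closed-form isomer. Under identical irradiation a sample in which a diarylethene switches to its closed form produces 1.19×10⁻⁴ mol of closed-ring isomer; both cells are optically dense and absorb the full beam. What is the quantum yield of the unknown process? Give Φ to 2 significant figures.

Photons absorbed by the actinometer: 5.13×10⁻⁵ / 0.217 = 2.364×10⁻⁴ mol.
Φ(unknown) = 1.19×10⁻⁴ / 2.364×10⁻⁴ = 0.50.

Φ = 0.50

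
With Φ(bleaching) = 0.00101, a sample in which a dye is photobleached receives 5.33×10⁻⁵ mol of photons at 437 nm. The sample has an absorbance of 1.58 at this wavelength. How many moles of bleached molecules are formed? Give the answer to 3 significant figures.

5.24×10⁻⁸ mol

Fraction absorbed: 1 − 10^(−1.58) = 0.9737.
Photons absorbed: 0.9737 × 5.33×10⁻⁵ = 5.190×10⁻⁵ mol.
Product: Φ × n_abs = 0.00101 × 5.190×10⁻⁵ = 5.242×10⁻⁸ mol.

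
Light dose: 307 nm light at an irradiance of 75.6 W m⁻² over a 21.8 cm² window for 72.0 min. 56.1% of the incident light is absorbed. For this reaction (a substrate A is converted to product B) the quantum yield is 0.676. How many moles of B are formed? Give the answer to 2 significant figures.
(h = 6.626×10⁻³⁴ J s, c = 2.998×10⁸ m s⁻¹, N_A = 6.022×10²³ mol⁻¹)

Photon energy at 307 nm: hc/λ = (6.626×10⁻³⁴)(2.998×10⁸)/(307×10⁻⁹) = 6.471×10⁻¹⁹ J.
Energy delivered: (75.6 W m⁻²)(21.8×10⁻⁴ m²)(4320 s) = 712.0 J.
Photons incident: 712.0 / 6.471×10⁻¹⁹ = 1.100×10²¹, i.e. 1.100×10²¹/6.022×10²³ = 0.001827 mol.
Photons absorbed: 0.561 × 0.001827 = 0.001025 mol.
Product: Φ × n_abs = 0.676 × 0.001025 = 6.929×10⁻⁴ mol.

6.9×10⁻⁴ mol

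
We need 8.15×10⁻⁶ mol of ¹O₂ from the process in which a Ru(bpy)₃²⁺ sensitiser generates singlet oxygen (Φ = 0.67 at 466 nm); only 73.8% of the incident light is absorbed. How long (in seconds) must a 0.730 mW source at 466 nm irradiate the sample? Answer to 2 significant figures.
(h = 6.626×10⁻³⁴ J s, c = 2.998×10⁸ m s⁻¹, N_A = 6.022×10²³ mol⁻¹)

t ≈ 5800 s

Photons that must be absorbed: 8.15×10⁻⁶ / 0.67 = 1.216×10⁻⁵ mol.
Incident photons needed: 1.216×10⁻⁵ / 0.738 = 1.648×10⁻⁵ mol.
Photon energy: hc/λ = 4.263×10⁻¹⁹ J; per mole, 2.567×10⁵ J mol⁻¹.
Energy required: 1.648×10⁻⁵ × 2.567×10⁵ = 4.230 J.
Time: 4.230 J / 0.00073 W = 5800 s.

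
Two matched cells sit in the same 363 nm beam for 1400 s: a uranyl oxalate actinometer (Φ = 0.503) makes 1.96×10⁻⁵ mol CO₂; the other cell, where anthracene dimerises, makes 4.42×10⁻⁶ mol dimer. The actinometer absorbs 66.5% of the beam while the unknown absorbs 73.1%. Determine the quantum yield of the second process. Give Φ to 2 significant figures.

Φ = 0.10

Photons absorbed by the actinometer: 1.96×10⁻⁵ / 0.503 = 3.897×10⁻⁵ mol.
Incident flux: 3.897×10⁻⁵ / 0.665 = 5.860×10⁻⁵ einstein.
Absorbed by unknown: 0.731 × 5.860×10⁻⁵ = 4.284×10⁻⁵ mol.
Φ(unknown) = 4.42×10⁻⁶ / 4.284×10⁻⁵ = 0.10.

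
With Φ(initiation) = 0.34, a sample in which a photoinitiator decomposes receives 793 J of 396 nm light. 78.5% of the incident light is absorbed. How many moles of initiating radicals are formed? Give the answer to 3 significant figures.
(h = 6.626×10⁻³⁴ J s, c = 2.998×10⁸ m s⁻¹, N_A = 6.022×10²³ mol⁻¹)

7.01×10⁻⁴ mol

Photon energy at 396 nm: hc/λ = (6.626×10⁻³⁴)(2.998×10⁸)/(396×10⁻⁹) = 5.016×10⁻¹⁹ J.
Photons incident: 793 / 5.016×10⁻¹⁹ = 1.581×10²¹, i.e. 1.581×10²¹/6.022×10²³ = 0.002625 mol.
Photons absorbed: 0.785 × 0.002625 = 0.002061 mol.
Product: Φ × n_abs = 0.34 × 0.002061 = 7.007×10⁻⁴ mol.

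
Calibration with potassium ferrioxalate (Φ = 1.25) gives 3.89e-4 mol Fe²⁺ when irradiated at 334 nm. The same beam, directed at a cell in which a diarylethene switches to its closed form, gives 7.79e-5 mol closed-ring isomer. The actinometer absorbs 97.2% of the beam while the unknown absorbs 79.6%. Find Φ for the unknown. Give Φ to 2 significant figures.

Photons absorbed by the actinometer: 3.89e-4 / 1.25 = 3.112e-4 mol.
Incident flux: 3.112e-4 / 0.972 = 3.202e-4 einstein.
Absorbed by unknown: 0.796 × 3.202e-4 = 2.549e-4 mol.
Φ(unknown) = 7.79e-5 / 2.549e-4 = 0.31.

Φ = 0.31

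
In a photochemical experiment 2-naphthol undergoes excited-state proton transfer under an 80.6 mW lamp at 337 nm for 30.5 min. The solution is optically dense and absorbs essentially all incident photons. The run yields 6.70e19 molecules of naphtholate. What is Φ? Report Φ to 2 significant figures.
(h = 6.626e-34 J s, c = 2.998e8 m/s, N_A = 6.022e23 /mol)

Φ = 0.27

Product: 6.70e19 / 6.022e23 = 1.113e-4 mol.
Photon energy at 337 nm: hc/λ = (6.626e-34)(2.998e8)/(337e-9) = 5.895e-19 J.
Energy delivered: (80.6 mW)(1830 s) = 147.5 J.
Photons incident: 147.5 / 5.895e-19 = 2.502e20, i.e. 2.502e20/6.022e23 = 4.155e-4 mol.
Φ = 1.113e-4 mol / 4.155e-4 mol photons = 0.27.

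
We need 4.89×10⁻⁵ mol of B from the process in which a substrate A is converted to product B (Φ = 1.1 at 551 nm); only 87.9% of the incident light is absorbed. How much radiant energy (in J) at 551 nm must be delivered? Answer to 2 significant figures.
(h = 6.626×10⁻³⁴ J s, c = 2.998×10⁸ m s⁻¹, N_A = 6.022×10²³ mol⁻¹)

11 J

Photons that must be absorbed: 4.89×10⁻⁵ / 1.1 = 4.445×10⁻⁵ mol.
Incident photons needed: 4.445×10⁻⁵ / 0.879 = 5.057×10⁻⁵ mol.
Photon energy: hc/λ = 3.605×10⁻¹⁹ J; per mole, 2.171×10⁵ J mol⁻¹.
Energy required: 5.057×10⁻⁵ × 2.171×10⁵ = 11 J.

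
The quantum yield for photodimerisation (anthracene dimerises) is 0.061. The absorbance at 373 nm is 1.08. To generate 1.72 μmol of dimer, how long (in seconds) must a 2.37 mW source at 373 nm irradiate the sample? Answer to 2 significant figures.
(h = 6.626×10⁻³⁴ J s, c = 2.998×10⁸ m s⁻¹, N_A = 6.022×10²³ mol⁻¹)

Product: 1.72 μmol = 1.72×10⁻⁶ mol.
Photons that must be absorbed: 1.72×10⁻⁶ / 0.061 = 2.820×10⁻⁵ mol.
Fraction absorbed: 1 − 10^(−1.08) = 0.9168.
Incident photons needed: 2.820×10⁻⁵ / 0.9168 = 3.076×10⁻⁵ mol.
Photon energy: hc/λ = 5.326×10⁻¹⁹ J; per mole, 3.207×10⁵ J mol⁻¹.
Energy required: 3.076×10⁻⁵ × 3.207×10⁵ = 9.865 J.
Time: 9.865 J / 0.00237 W = 4200 s.

t ≈ 4200 s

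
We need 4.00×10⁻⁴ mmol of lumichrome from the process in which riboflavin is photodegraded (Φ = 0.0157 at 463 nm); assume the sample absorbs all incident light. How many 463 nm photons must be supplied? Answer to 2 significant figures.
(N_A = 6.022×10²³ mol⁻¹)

1.5×10¹⁹ photons

Product: 4.00×10⁻⁴ mmol = 4.00×10⁻⁷ mol.
Photons that must be absorbed: 4.00×10⁻⁷ / 0.0157 = 2.548×10⁻⁵ mol.
Photon count: 2.548×10⁻⁵ × 6.022×10²³ = 1.5×10¹⁹.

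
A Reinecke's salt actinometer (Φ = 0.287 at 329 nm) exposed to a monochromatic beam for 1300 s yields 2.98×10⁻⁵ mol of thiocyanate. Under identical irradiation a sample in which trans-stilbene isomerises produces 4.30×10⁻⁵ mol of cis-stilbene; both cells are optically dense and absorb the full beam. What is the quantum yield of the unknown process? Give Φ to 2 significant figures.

Photons absorbed by the actinometer: 2.98×10⁻⁵ / 0.287 = 1.038×10⁻⁴ mol.
Φ(unknown) = 4.30×10⁻⁵ / 1.038×10⁻⁴ = 0.41.

Φ = 0.41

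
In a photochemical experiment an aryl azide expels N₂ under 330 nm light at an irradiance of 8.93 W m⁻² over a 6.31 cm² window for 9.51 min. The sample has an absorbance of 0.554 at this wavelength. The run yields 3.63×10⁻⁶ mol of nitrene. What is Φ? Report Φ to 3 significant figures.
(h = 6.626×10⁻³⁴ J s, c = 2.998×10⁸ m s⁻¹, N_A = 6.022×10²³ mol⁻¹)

Photon energy at 330 nm: hc/λ = (6.626×10⁻³⁴)(2.998×10⁸)/(330×10⁻⁹) = 6.020×10⁻¹⁹ J.
Energy delivered: (8.93 W m⁻²)(6.31×10⁻⁴ m²)(570.6 s) = 3.215 J.
Photons incident: 3.215 / 6.020×10⁻¹⁹ = 5.341×10¹⁸, i.e. 5.341×10¹⁸/6.022×10²³ = 8.869×10⁻⁶ mol.
Fraction absorbed: 1 − 10^(−0.554) = 0.7207.
Photons absorbed: 0.7207 × 8.869×10⁻⁶ = 6.392×10⁻⁶ mol.
Φ = 3.63×10⁻⁶ mol / 6.392×10⁻⁶ mol photons = 0.568.

Φ = 0.568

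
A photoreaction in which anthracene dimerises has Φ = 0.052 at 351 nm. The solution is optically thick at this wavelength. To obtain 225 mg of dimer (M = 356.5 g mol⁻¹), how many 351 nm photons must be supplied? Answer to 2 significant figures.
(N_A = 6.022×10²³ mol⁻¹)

Product: 225 mg / 356.5 g mol⁻¹ = 6.311×10⁻⁴ mol.
Photons that must be absorbed: 6.311×10⁻⁴ / 0.052 = 0.01214 mol.
Photon count: 0.01214 × 6.022×10²³ = 7.3×10²¹.

7.3×10²¹ photons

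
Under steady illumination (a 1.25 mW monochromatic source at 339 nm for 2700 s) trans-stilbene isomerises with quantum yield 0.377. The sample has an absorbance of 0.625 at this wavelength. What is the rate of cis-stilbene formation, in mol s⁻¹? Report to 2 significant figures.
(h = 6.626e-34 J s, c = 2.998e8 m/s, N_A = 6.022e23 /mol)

1.0e-9 mol s⁻¹

Photon energy at 339 nm: hc/λ = (6.626e-34)(2.998e8)/(339e-9) = 5.860e-19 J.
Energy delivered: (1.25 mW)(2700 s) = 3.375 J.
Photons incident: 3.375 / 5.860e-19 = 5.759e18, i.e. 5.759e18/6.022e23 = 9.563e-6 mol.
Fraction absorbed: 1 − 10^(−0.625) = 0.7629.
Photons absorbed: 0.7629 × 9.563e-6 = 7.296e-6 mol.
Product formed: 0.377 × 7.296e-6 = 2.751e-6 mol.
Rate: 2.751e-6 / 2700 s = 1.0e-9 mol s⁻¹.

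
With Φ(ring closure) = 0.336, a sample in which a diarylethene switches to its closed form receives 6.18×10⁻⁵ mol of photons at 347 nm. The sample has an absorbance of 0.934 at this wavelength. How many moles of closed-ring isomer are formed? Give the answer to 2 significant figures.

Fraction absorbed: 1 − 10^(−0.934) = 0.8836.
Photons absorbed: 0.8836 × 6.18×10⁻⁵ = 5.461×10⁻⁵ mol.
Product: Φ × n_abs = 0.336 × 5.461×10⁻⁵ = 1.835×10⁻⁵ mol.

1.8×10⁻⁵ mol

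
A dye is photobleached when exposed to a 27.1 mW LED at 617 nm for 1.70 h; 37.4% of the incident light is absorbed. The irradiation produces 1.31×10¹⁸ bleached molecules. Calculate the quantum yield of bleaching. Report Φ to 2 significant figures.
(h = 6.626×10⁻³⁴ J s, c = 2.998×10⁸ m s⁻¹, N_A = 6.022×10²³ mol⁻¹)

Product: 1.31×10¹⁸ / 6.022×10²³ = 2.175×10⁻⁶ mol.
Photon energy at 617 nm: hc/λ = (6.626×10⁻³⁴)(2.998×10⁸)/(617×10⁻⁹) = 3.220×10⁻¹⁹ J.
Energy delivered: (27.1 mW)(6120 s) = 165.9 J.
Photons incident: 165.9 / 3.220×10⁻¹⁹ = 5.152×10²⁰, i.e. 5.152×10²⁰/6.022×10²³ = 8.555×10⁻⁴ mol.
Photons absorbed: 0.374 × 8.555×10⁻⁴ = 3.200×10⁻⁴ mol.
Φ = 2.175×10⁻⁶ mol / 3.200×10⁻⁴ mol photons = 0.0068.

Φ = 0.0068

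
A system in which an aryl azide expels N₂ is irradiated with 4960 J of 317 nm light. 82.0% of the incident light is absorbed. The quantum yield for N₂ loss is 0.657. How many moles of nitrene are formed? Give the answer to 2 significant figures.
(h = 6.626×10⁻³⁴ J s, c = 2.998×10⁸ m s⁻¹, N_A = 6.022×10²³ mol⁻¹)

Photon energy at 317 nm: hc/λ = (6.626×10⁻³⁴)(2.998×10⁸)/(317×10⁻⁹) = 6.266×10⁻¹⁹ J.
Photons incident: 4960 / 6.266×10⁻¹⁹ = 7.916×10²¹, i.e. 7.916×10²¹/6.022×10²³ = 0.01315 mol.
Photons absorbed: 0.820 × 0.01315 = 0.01078 mol.
Product: Φ × n_abs = 0.657 × 0.01078 = 0.007082 mol.

0.0071 mol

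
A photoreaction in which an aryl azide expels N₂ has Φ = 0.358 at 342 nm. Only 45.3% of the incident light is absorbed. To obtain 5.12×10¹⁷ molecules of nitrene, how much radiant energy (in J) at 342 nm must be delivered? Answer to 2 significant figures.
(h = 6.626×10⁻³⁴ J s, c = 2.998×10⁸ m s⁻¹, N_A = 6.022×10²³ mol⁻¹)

1.8 J

Product: 5.12×10¹⁷ / 6.022×10²³ = 8.502×10⁻⁷ mol.
Photons that must be absorbed: 8.502×10⁻⁷ / 0.358 = 2.375×10⁻⁶ mol.
Incident photons needed: 2.375×10⁻⁶ / 0.453 = 5.243×10⁻⁶ mol.
Photon energy: hc/λ = 5.808×10⁻¹⁹ J; per mole, 3.498×10⁵ J mol⁻¹.
Energy required: 5.243×10⁻⁶ × 3.498×10⁵ = 1.8 J.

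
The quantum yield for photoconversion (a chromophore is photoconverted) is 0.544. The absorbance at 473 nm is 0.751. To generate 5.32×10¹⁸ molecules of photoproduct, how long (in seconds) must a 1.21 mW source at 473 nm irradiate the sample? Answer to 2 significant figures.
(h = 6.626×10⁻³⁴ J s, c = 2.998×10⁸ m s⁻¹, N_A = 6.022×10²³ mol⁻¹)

Product: 5.32×10¹⁸ / 6.022×10²³ = 8.834×10⁻⁶ mol.
Photons that must be absorbed: 8.834×10⁻⁶ / 0.544 = 1.624×10⁻⁵ mol.
Fraction absorbed: 1 − 10^(−0.751) = 0.8226.
Incident photons needed: 1.624×10⁻⁵ / 0.8226 = 1.974×10⁻⁵ mol.
Photon energy: hc/λ = 4.200×10⁻¹⁹ J; per mole, 2.529×10⁵ J mol⁻¹.
Energy required: 1.974×10⁻⁵ × 2.529×10⁵ = 4.992 J.
Time: 4.992 J / 0.00121 W = 4100 s.

t ≈ 4100 s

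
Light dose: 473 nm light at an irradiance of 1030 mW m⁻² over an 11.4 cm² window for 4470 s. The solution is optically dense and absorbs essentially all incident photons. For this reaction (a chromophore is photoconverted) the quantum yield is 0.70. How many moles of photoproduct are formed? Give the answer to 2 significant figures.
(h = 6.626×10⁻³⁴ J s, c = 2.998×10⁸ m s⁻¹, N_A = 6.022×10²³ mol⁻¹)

Photon energy at 473 nm: hc/λ = (6.626×10⁻³⁴)(2.998×10⁸)/(473×10⁻⁹) = 4.200×10⁻¹⁹ J.
Energy delivered: (1030 mW m⁻²)(11.4×10⁻⁴ m²)(4470 s) = 5.249 J.
Photons incident: 5.249 / 4.200×10⁻¹⁹ = 1.250×10¹⁹, i.e. 1.250×10¹⁹/6.022×10²³ = 2.076×10⁻⁵ mol.
Product: Φ × n_abs = 0.70 × 2.076×10⁻⁵ = 1.453×10⁻⁵ mol.

1.5×10⁻⁵ mol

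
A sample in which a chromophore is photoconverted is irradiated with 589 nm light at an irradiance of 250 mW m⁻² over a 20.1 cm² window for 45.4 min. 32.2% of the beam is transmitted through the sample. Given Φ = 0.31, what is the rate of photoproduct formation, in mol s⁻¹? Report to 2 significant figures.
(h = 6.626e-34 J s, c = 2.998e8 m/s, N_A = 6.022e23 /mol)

Photon energy at 589 nm: hc/λ = (6.626e-34)(2.998e8)/(589e-9) = 3.373e-19 J.
Energy delivered: (250 mW m⁻²)(20.1e-4 m²)(2724 s) = 1.369 J.
Photons incident: 1.369 / 3.373e-19 = 4.059e18, i.e. 4.059e18/6.022e23 = 6.740e-6 mol.
Fraction absorbed: 1 − 32.2/100 = 0.6780.
Photons absorbed: 0.6780 × 6.740e-6 = 4.570e-6 mol.
Product formed: 0.31 × 4.570e-6 = 1.417e-6 mol.
Rate: 1.417e-6 / 2724 s = 5.2e-10 mol s⁻¹.

5.2e-10 mol s⁻¹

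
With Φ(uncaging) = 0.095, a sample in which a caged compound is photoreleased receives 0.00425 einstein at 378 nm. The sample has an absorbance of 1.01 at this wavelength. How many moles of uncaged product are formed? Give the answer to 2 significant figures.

3.6×10⁻⁴ mol

Fraction absorbed: 1 − 10^(−1.01) = 0.9023.
Photons absorbed: 0.9023 × 0.00425 = 0.003835 mol.
Product: Φ × n_abs = 0.095 × 0.003835 = 3.643×10⁻⁴ mol.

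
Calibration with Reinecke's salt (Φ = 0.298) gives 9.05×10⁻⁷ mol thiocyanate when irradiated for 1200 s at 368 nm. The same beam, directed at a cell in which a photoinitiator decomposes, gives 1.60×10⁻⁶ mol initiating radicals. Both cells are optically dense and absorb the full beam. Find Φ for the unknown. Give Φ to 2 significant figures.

Φ = 0.53

Photons absorbed by the actinometer: 9.05×10⁻⁷ / 0.298 = 3.037×10⁻⁶ mol.
Φ(unknown) = 1.60×10⁻⁶ / 3.037×10⁻⁶ = 0.53.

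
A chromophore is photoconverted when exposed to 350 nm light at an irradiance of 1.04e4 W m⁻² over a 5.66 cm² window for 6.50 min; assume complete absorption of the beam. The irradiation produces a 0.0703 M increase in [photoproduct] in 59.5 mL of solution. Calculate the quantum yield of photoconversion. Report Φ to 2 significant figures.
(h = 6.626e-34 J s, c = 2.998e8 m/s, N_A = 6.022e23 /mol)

Product: (0.0703 M)(0.0595 L) = 0.004183 mol.
Photon energy at 350 nm: hc/λ = (6.626e-34)(2.998e8)/(350e-9) = 5.676e-19 J.
Energy delivered: (1.04e4 W m⁻²)(5.66e-4 m²)(390 s) = 2296 J.
Photons incident: 2296 / 5.676e-19 = 4.045e21, i.e. 4.045e21/6.022e23 = 0.006717 mol.
Φ = 0.004183 mol / 0.006717 mol photons = 0.62.

Φ = 0.62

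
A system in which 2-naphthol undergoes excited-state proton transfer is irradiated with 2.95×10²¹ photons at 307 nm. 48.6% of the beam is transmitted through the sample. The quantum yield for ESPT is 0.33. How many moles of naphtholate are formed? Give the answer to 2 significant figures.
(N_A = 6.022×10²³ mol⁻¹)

Moles of photons: 2.95×10²¹ / 6.022×10²³ = 0.004899 mol.
Fraction absorbed: 1 − 48.6/100 = 0.5140.
Photons absorbed: 0.5140 × 0.004899 = 0.002518 mol.
Product: Φ × n_abs = 0.33 × 0.002518 = 8.309×10⁻⁴ mol.

8.3×10⁻⁴ mol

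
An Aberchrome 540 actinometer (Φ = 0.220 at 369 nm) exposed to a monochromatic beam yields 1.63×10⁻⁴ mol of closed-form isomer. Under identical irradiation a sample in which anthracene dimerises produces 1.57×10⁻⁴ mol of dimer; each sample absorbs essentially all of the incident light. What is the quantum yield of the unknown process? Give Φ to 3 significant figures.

Photons absorbed by the actinometer: 1.63×10⁻⁴ / 0.220 = 7.409×10⁻⁴ mol.
Φ(unknown) = 1.57×10⁻⁴ / 7.409×10⁻⁴ = 0.212.

Φ = 0.212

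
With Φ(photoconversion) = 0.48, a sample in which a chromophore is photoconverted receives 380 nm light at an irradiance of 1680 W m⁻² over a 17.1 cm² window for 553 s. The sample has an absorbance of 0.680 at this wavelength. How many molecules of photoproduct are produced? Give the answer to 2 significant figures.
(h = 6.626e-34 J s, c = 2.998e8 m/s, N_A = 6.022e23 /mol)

1.2e21 molecules

Photon energy at 380 nm: hc/λ = (6.626e-34)(2.998e8)/(380e-9) = 5.228e-19 J.
Energy delivered: (1680 W m⁻²)(17.1e-4 m²)(553 s) = 1589 J.
Photons incident: 1589 / 5.228e-19 = 3.039e21, i.e. 3.039e21/6.022e23 = 0.005046 mol.
Fraction absorbed: 1 − 10^(−0.680) = 0.7911.
Photons absorbed: 0.7911 × 0.005046 = 0.003992 mol.
Product: Φ × n_abs = 0.48 × 0.003992 = 0.001916 mol.
As a count: 0.001916 × 6.022e23 = 1.2e21.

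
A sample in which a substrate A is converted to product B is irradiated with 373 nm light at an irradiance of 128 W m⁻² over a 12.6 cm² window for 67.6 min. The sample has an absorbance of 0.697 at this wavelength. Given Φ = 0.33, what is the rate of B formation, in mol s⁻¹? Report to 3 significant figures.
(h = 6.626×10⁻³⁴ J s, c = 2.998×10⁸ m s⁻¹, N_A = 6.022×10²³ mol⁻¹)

Photon energy at 373 nm: hc/λ = (6.626×10⁻³⁴)(2.998×10⁸)/(373×10⁻⁹) = 5.326×10⁻¹⁹ J.
Energy delivered: (128 W m⁻²)(12.6×10⁻⁴ m²)(4056 s) = 654.2 J.
Photons incident: 654.2 / 5.326×10⁻¹⁹ = 1.228×10²¹, i.e. 1.228×10²¹/6.022×10²³ = 0.002039 mol.
Fraction absorbed: 1 − 10^(−0.697) = 0.7991.
Photons absorbed: 0.7991 × 0.002039 = 0.001629 mol.
Product formed: 0.33 × 0.001629 = 5.376×10⁻⁴ mol.
Rate: 5.376×10⁻⁴ / 4056 s = 1.33×10⁻⁷ mol s⁻¹.

1.33×10⁻⁷ mol s⁻¹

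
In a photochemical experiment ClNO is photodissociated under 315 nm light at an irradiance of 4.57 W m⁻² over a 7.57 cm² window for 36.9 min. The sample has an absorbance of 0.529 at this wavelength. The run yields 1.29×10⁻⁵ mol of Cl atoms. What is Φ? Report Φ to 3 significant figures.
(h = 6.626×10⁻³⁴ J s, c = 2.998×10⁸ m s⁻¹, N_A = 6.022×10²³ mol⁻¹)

Φ = 0.908

Photon energy at 315 nm: hc/λ = (6.626×10⁻³⁴)(2.998×10⁸)/(315×10⁻⁹) = 6.306×10⁻¹⁹ J.
Energy delivered: (4.57 W m⁻²)(7.57×10⁻⁴ m²)(2214 s) = 7.659 J.
Photons incident: 7.659 / 6.306×10⁻¹⁹ = 1.215×10¹⁹, i.e. 1.215×10¹⁹/6.022×10²³ = 2.018×10⁻⁵ mol.
Fraction absorbed: 1 − 10^(−0.529) = 0.7042.
Photons absorbed: 0.7042 × 2.018×10⁻⁵ = 1.421×10⁻⁵ mol.
Φ = 1.29×10⁻⁵ mol / 1.421×10⁻⁵ mol photons = 0.908.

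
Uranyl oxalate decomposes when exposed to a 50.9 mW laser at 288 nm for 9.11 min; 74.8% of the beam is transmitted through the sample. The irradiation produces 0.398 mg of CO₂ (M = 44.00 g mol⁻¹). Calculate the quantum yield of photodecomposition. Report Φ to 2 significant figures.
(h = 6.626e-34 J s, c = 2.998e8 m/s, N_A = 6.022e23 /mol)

Φ = 0.54

Product: 0.398 mg / 44.00 g mol⁻¹ = 9.045e-6 mol.
Photon energy at 288 nm: hc/λ = (6.626e-34)(2.998e8)/(288e-9) = 6.897e-19 J.
Energy delivered: (50.9 mW)(546.6 s) = 27.82 J.
Photons incident: 27.82 / 6.897e-19 = 4.034e19, i.e. 4.034e19/6.022e23 = 6.699e-5 mol.
Fraction absorbed: 1 − 74.8/100 = 0.2520.
Photons absorbed: 0.2520 × 6.699e-5 = 1.688e-5 mol.
Φ = 9.045e-6 mol / 1.688e-5 mol photons = 0.54.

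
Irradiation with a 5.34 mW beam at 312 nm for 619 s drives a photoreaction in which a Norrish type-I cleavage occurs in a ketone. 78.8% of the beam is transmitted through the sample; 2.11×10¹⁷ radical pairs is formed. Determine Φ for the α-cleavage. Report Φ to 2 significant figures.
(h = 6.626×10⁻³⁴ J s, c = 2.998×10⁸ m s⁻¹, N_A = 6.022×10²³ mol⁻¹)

Φ = 0.19

Product: 2.11×10¹⁷ / 6.022×10²³ = 3.504×10⁻⁷ mol.
Photon energy at 312 nm: hc/λ = (6.626×10⁻³⁴)(2.998×10⁸)/(312×10⁻⁹) = 6.367×10⁻¹⁹ J.
Energy delivered: (5.34 mW)(619 s) = 3.305 J.
Photons incident: 3.305 / 6.367×10⁻¹⁹ = 5.191×10¹⁸, i.e. 5.191×10¹⁸/6.022×10²³ = 8.620×10⁻⁶ mol.
Fraction absorbed: 1 − 78.8/100 = 0.2120.
Photons absorbed: 0.2120 × 8.620×10⁻⁶ = 1.827×10⁻⁶ mol.
Φ = 3.504×10⁻⁷ mol / 1.827×10⁻⁶ mol photons = 0.19.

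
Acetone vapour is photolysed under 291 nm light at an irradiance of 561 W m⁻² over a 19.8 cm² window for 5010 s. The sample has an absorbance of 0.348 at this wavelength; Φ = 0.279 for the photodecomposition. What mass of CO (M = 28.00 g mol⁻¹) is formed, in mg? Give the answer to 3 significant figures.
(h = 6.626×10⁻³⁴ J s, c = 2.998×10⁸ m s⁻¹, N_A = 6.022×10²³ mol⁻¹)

Photon energy at 291 nm: hc/λ = (6.626×10⁻³⁴)(2.998×10⁸)/(291×10⁻⁹) = 6.826×10⁻¹⁹ J.
Energy delivered: (561 W m⁻²)(19.8×10⁻⁴ m²)(5010 s) = 5565 J.
Photons incident: 5565 / 6.826×10⁻¹⁹ = 8.153×10²¹, i.e. 8.153×10²¹/6.022×10²³ = 0.01354 mol.
Fraction absorbed: 1 − 10^(−0.348) = 0.5513.
Photons absorbed: 0.5513 × 0.01354 = 0.007465 mol.
Product: Φ × n_abs = 0.279 × 0.007465 = 0.002083 mol.
Mass: 0.002083 × 28.00 = 0.05832 g = 58.3 mg.

58.3 mg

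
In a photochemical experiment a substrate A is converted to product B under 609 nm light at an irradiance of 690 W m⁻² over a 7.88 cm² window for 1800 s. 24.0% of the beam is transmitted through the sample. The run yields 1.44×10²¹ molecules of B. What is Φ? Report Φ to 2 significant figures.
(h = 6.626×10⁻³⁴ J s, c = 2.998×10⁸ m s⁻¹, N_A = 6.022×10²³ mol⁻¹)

Φ = 0.63

Product: 1.44×10²¹ / 6.022×10²³ = 0.002391 mol.
Photon energy at 609 nm: hc/λ = (6.626×10⁻³⁴)(2.998×10⁸)/(609×10⁻⁹) = 3.262×10⁻¹⁹ J.
Energy delivered: (690 W m⁻²)(7.88×10⁻⁴ m²)(1800 s) = 978.7 J.
Photons incident: 978.7 / 3.262×10⁻¹⁹ = 3.000×10²¹, i.e. 3.000×10²¹/6.022×10²³ = 0.004982 mol.
Fraction absorbed: 1 − 24.0/100 = 0.7600.
Photons absorbed: 0.7600 × 0.004982 = 0.003786 mol.
Φ = 0.002391 mol / 0.003786 mol photons = 0.63.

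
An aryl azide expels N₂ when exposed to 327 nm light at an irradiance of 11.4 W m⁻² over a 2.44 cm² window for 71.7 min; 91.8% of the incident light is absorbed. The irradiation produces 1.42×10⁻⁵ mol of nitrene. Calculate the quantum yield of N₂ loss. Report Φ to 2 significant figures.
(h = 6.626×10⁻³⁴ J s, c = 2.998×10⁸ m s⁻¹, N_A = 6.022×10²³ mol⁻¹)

Φ = 0.47

Photon energy at 327 nm: hc/λ = (6.626×10⁻³⁴)(2.998×10⁸)/(327×10⁻⁹) = 6.075×10⁻¹⁹ J.
Energy delivered: (11.4 W m⁻²)(2.44×10⁻⁴ m²)(4302 s) = 11.97 J.
Photons incident: 11.97 / 6.075×10⁻¹⁹ = 1.970×10¹⁹, i.e. 1.970×10¹⁹/6.022×10²³ = 3.271×10⁻⁵ mol.
Photons absorbed: 0.918 × 3.271×10⁻⁵ = 3.003×10⁻⁵ mol.
Φ = 1.42×10⁻⁵ mol / 3.003×10⁻⁵ mol photons = 0.47.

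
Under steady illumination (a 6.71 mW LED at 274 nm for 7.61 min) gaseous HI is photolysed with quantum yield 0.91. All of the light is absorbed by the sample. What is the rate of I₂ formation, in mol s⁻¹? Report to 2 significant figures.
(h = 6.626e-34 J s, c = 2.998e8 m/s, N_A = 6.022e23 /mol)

Photon energy at 274 nm: hc/λ = (6.626e-34)(2.998e8)/(274e-9) = 7.250e-19 J.
Energy delivered: (6.71 mW)(456.6 s) = 3.064 J.
Photons incident: 3.064 / 7.250e-19 = 4.226e18, i.e. 4.226e18/6.022e23 = 7.018e-6 mol.
Product formed: 0.91 × 7.018e-6 = 6.386e-6 mol.
Rate: 6.386e-6 / 456.6 s = 1.4e-8 mol s⁻¹.

1.4e-8 mol s⁻¹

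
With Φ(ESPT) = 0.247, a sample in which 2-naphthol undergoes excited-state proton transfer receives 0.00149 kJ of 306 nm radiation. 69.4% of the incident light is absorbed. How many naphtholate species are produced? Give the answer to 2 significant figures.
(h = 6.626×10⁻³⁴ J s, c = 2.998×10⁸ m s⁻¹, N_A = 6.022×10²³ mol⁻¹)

Photon energy at 306 nm: hc/λ = (6.626×10⁻³⁴)(2.998×10⁸)/(306×10⁻⁹) = 6.492×10⁻¹⁹ J.
Incident energy: 0.00149 kJ = 1.49 J.
Photons incident: 1.49 / 6.492×10⁻¹⁹ = 2.295×10¹⁸, i.e. 2.295×10¹⁸/6.022×10²³ = 3.811×10⁻⁶ mol.
Photons absorbed: 0.694 × 3.811×10⁻⁶ = 2.645×10⁻⁶ mol.
Product: Φ × n_abs = 0.247 × 2.645×10⁻⁶ = 6.533×10⁻⁷ mol.
As a count: 6.533×10⁻⁷ × 6.022×10²³ = 3.9×10¹⁷.

3.9×10¹⁷ species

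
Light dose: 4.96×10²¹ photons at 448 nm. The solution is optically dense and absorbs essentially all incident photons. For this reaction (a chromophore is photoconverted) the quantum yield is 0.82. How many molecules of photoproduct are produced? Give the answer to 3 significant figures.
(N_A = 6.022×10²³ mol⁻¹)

4.07×10²¹ molecules

Moles of photons: 4.96×10²¹ / 6.022×10²³ = 0.008236 mol.
Product: Φ × n_abs = 0.82 × 0.008236 = 0.006754 mol.
As a count: 0.006754 × 6.022×10²³ = 4.07×10²¹.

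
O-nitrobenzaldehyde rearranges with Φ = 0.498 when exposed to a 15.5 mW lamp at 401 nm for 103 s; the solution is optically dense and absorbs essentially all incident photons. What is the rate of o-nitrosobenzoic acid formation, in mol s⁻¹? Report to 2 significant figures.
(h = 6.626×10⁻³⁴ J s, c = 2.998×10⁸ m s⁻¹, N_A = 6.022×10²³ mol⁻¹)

Photon energy at 401 nm: hc/λ = (6.626×10⁻³⁴)(2.998×10⁸)/(401×10⁻⁹) = 4.954×10⁻¹⁹ J.
Energy delivered: (15.5 mW)(103 s) = 1.597 J.
Photons incident: 1.597 / 4.954×10⁻¹⁹ = 3.224×10¹⁸, i.e. 3.224×10¹⁸/6.022×10²³ = 5.354×10⁻⁶ mol.
Product formed: 0.498 × 5.354×10⁻⁶ = 2.666×10⁻⁶ mol.
Rate: 2.666×10⁻⁶ / 103 s = 2.6×10⁻⁸ mol s⁻¹.

2.6×10⁻⁸ mol s⁻¹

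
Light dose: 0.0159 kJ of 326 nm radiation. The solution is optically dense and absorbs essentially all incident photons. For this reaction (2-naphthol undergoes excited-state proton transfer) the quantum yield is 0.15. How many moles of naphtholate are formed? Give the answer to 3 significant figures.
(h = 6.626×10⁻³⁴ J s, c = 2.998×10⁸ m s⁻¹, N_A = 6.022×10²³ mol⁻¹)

Photon energy at 326 nm: hc/λ = (6.626×10⁻³⁴)(2.998×10⁸)/(326×10⁻⁹) = 6.093×10⁻¹⁹ J.
Incident energy: 0.0159 kJ = 15.9 J.
Photons incident: 15.9 / 6.093×10⁻¹⁹ = 2.610×10¹⁹, i.e. 2.610×10¹⁹/6.022×10²³ = 4.334×10⁻⁵ mol.
Product: Φ × n_abs = 0.15 × 4.334×10⁻⁵ = 6.501×10⁻⁶ mol.

6.50×10⁻⁶ mol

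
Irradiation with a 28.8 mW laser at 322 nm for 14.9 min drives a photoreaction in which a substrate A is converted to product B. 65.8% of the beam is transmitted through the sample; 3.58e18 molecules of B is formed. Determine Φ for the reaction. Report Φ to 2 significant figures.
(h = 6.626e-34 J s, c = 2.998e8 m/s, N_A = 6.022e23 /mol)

Product: 3.58e18 / 6.022e23 = 5.945e-6 mol.
Photon energy at 322 nm: hc/λ = (6.626e-34)(2.998e8)/(322e-9) = 6.169e-19 J.
Energy delivered: (28.8 mW)(894 s) = 25.75 J.
Photons incident: 25.75 / 6.169e-19 = 4.174e19, i.e. 4.174e19/6.022e23 = 6.931e-5 mol.
Fraction absorbed: 1 − 65.8/100 = 0.3420.
Photons absorbed: 0.3420 × 6.931e-5 = 2.370e-5 mol.
Φ = 5.945e-6 mol / 2.370e-5 mol photons = 0.25.

Φ = 0.25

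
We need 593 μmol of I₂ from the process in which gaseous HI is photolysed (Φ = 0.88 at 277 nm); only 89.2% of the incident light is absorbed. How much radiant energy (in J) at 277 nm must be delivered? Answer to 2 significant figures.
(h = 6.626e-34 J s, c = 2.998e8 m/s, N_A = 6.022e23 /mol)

Product: 593 μmol = 5.93e-4 mol.
Photons that must be absorbed: 5.93e-4 / 0.88 = 6.739e-4 mol.
Incident photons needed: 6.739e-4 / 0.892 = 7.555e-4 mol.
Photon energy: hc/λ = 7.171e-19 J; per mole, 4.318e5 J mol⁻¹.
Energy required: 7.555e-4 × 4.318e5 = 330 J.

330 J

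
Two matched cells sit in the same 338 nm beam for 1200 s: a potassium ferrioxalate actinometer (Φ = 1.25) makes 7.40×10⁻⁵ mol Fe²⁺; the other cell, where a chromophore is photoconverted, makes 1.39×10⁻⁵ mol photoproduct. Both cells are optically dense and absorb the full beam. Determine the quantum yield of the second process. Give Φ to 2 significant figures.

Φ = 0.23

Photons absorbed by the actinometer: 7.40×10⁻⁵ / 1.25 = 5.920×10⁻⁵ mol.
Φ(unknown) = 1.39×10⁻⁵ / 5.920×10⁻⁵ = 0.23.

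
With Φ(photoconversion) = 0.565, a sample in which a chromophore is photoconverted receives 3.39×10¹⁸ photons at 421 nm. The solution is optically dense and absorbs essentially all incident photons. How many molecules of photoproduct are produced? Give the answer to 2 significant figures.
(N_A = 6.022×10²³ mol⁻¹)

Moles of photons: 3.39×10¹⁸ / 6.022×10²³ = 5.629×10⁻⁶ mol.
Product: Φ × n_abs = 0.565 × 5.629×10⁻⁶ = 3.180×10⁻⁶ mol.
As a count: 3.180×10⁻⁶ × 6.022×10²³ = 1.9×10¹⁸.

1.9×10¹⁸ molecules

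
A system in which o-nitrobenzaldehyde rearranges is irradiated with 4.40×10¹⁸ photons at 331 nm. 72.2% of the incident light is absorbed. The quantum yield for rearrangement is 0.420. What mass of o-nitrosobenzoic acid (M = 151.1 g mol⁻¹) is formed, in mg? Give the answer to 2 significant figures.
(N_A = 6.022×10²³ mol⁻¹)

Moles of photons: 4.40×10¹⁸ / 6.022×10²³ = 7.307×10⁻⁶ mol.
Photons absorbed: 0.722 × 7.307×10⁻⁶ = 5.276×10⁻⁶ mol.
Product: Φ × n_abs = 0.420 × 5.276×10⁻⁶ = 2.216×10⁻⁶ mol.
Mass: 2.216×10⁻⁶ × 151.1 = 3.348×10⁻⁴ g = 0.33 mg.

0.33 mg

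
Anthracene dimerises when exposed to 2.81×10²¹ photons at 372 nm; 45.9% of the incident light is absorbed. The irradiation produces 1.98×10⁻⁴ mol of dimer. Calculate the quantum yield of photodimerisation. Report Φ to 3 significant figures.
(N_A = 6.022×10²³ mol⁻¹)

Moles of photons: 2.81×10²¹ / 6.022×10²³ = 0.004666 mol.
Photons absorbed: 0.459 × 0.004666 = 0.002142 mol.
Φ = 1.98×10⁻⁴ mol / 0.002142 mol photons = 0.0924.

Φ = 0.0924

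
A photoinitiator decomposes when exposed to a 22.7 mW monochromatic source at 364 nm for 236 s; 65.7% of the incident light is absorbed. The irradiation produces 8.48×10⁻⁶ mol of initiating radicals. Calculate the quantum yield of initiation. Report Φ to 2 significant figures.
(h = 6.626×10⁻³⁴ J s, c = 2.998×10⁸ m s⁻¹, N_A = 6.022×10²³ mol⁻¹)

Φ = 0.79

Photon energy at 364 nm: hc/λ = (6.626×10⁻³⁴)(2.998×10⁸)/(364×10⁻⁹) = 5.457×10⁻¹⁹ J.
Energy delivered: (22.7 mW)(236 s) = 5.357 J.
Photons incident: 5.357 / 5.457×10⁻¹⁹ = 9.817×10¹⁸, i.e. 9.817×10¹⁸/6.022×10²³ = 1.630×10⁻⁵ mol.
Photons absorbed: 0.657 × 1.630×10⁻⁵ = 1.071×10⁻⁵ mol.
Φ = 8.48×10⁻⁶ mol / 1.071×10⁻⁵ mol photons = 0.79.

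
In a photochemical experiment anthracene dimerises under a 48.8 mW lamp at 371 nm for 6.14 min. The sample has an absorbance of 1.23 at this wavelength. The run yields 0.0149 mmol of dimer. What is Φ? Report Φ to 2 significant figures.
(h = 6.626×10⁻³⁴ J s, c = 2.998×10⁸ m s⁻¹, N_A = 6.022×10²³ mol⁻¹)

Φ = 0.28

Product: 0.0149 mmol = 1.49×10⁻⁵ mol.
Photon energy at 371 nm: hc/λ = (6.626×10⁻³⁴)(2.998×10⁸)/(371×10⁻⁹) = 5.354×10⁻¹⁹ J.
Energy delivered: (48.8 mW)(368.4 s) = 17.98 J.
Photons incident: 17.98 / 5.354×10⁻¹⁹ = 3.358×10¹⁹, i.e. 3.358×10¹⁹/6.022×10²³ = 5.576×10⁻⁵ mol.
Fraction absorbed: 1 − 10^(−1.23) = 0.9411.
Photons absorbed: 0.9411 × 5.576×10⁻⁵ = 5.248×10⁻⁵ mol.
Φ = 1.49×10⁻⁵ mol / 5.248×10⁻⁵ mol photons = 0.28.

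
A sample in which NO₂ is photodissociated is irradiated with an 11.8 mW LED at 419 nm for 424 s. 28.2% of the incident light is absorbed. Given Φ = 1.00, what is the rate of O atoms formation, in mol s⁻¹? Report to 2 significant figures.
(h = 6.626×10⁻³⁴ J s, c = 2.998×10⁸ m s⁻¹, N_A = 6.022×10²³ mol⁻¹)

Photon energy at 419 nm: hc/λ = (6.626×10⁻³⁴)(2.998×10⁸)/(419×10⁻⁹) = 4.741×10⁻¹⁹ J.
Energy delivered: (11.8 mW)(424 s) = 5.003 J.
Photons incident: 5.003 / 4.741×10⁻¹⁹ = 1.055×10¹⁹, i.e. 1.055×10¹⁹/6.022×10²³ = 1.752×10⁻⁵ mol.
Photons absorbed: 0.282 × 1.752×10⁻⁵ = 4.941×10⁻⁶ mol.
Product formed: 1.00 × 4.941×10⁻⁶ = 4.941×10⁻⁶ mol.
Rate: 4.941×10⁻⁶ / 424 s = 1.2×10⁻⁸ mol s⁻¹.

1.2×10⁻⁸ mol s⁻¹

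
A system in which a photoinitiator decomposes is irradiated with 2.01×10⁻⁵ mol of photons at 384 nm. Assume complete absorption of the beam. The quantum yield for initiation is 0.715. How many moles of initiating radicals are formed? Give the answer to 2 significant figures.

1.4×10⁻⁵ mol

Product: Φ × n_abs = 0.715 × 2.01×10⁻⁵ = 1.437×10⁻⁵ mol.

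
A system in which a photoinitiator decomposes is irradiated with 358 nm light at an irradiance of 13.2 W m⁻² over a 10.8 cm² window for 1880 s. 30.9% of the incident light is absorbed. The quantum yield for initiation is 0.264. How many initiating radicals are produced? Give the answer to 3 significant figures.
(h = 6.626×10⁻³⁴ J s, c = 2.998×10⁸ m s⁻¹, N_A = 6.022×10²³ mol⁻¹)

3.94×10¹⁸ initiating radicals

Photon energy at 358 nm: hc/λ = (6.626×10⁻³⁴)(2.998×10⁸)/(358×10⁻⁹) = 5.549×10⁻¹⁹ J.
Energy delivered: (13.2 W m⁻²)(10.8×10⁻⁴ m²)(1880 s) = 26.80 J.
Photons incident: 26.80 / 5.549×10⁻¹⁹ = 4.830×10¹⁹, i.e. 4.830×10¹⁹/6.022×10²³ = 8.021×10⁻⁵ mol.
Photons absorbed: 0.309 × 8.021×10⁻⁵ = 2.478×10⁻⁵ mol.
Product: Φ × n_abs = 0.264 × 2.478×10⁻⁵ = 6.542×10⁻⁶ mol.
As a count: 6.542×10⁻⁶ × 6.022×10²³ = 3.94×10¹⁸.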